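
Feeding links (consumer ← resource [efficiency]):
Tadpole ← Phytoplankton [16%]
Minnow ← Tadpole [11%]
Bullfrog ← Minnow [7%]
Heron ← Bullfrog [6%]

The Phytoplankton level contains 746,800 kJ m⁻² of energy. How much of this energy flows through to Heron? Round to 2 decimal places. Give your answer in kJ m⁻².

55.20 kJ m⁻²

Tadpole: 746800 × 0.16 = 119488 kJ m⁻²
Minnow: 119488 × 0.11 = 13143.68 kJ m⁻²
Bullfrog: 13143.68 × 0.07 = 920.0576 kJ m⁻²
Heron: 920.0576 × 0.06 = 55.203456 kJ m⁻²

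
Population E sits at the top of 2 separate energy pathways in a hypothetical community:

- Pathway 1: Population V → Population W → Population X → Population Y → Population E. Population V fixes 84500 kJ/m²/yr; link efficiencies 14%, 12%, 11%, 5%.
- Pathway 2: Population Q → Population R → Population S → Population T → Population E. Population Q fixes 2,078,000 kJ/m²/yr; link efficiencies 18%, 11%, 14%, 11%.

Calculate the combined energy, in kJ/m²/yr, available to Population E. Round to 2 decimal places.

Pathway 1: 84500 × 0.14 × 0.12 × 0.11 × 0.05 = 7.8078 kJ/m²/yr
Pathway 2: 2078000 × 0.18 × 0.11 × 0.14 × 0.11 = 633.62376 kJ/m²/yr
Total at Population E: 7.8078 + 633.62376 = 641.43156 kJ/m²/yr

641.43 kJ/m²/yr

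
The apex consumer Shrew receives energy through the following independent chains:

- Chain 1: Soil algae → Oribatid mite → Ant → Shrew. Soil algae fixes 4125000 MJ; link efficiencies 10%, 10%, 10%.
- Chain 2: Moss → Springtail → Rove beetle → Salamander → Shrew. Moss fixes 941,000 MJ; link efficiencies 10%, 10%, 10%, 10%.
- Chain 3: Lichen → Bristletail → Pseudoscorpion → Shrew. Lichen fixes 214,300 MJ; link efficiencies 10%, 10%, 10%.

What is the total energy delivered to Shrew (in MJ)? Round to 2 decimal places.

4433.40 MJ

Chain 1: 4125000 × 0.1 × 0.1 × 0.1 = 4125 MJ
Chain 2: 941000 × 0.1 × 0.1 × 0.1 × 0.1 = 94.1 MJ
Chain 3: 214300 × 0.1 × 0.1 × 0.1 = 214.3 MJ
Total at Shrew: 4125 + 94.1 + 214.3 = 4433.4 MJ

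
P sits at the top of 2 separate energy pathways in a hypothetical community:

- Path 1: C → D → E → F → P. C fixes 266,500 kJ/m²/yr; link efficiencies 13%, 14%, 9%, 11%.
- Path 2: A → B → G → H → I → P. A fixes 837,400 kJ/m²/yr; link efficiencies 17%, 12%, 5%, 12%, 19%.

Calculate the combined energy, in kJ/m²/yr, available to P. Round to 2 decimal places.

67.49 kJ/m²/yr

Path 1: 266500 × 0.13 × 0.14 × 0.09 × 0.11 = 48.01797 kJ/m²/yr
Path 2: 837400 × 0.17 × 0.12 × 0.05 × 0.12 × 0.19 = 19.4745744 kJ/m²/yr
Total at P: 48.01797 + 19.4745744 = 67.4925444 kJ/m²/yr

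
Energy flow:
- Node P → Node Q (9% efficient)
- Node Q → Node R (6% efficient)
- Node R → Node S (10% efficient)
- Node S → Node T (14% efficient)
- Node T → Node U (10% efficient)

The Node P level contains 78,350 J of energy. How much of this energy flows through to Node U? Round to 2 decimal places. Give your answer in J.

Node Q: 78350 × 0.09 = 7051.5 J
Node R: 7051.5 × 0.06 = 423.09 J
Node S: 423.09 × 0.1 = 42.309 J
Node T: 42.309 × 0.14 = 5.92326 J
Node U: 5.92326 × 0.1 = 0.592326 J

0.59 J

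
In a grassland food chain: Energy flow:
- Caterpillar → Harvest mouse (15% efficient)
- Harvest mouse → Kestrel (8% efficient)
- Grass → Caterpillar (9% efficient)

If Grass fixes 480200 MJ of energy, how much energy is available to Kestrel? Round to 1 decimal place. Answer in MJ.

518.6 MJ

Caterpillar: 480200 × 0.09 = 43218 MJ
Harvest mouse: 43218 × 0.15 = 6482.7 MJ
Kestrel: 6482.7 × 0.08 = 518.616 MJ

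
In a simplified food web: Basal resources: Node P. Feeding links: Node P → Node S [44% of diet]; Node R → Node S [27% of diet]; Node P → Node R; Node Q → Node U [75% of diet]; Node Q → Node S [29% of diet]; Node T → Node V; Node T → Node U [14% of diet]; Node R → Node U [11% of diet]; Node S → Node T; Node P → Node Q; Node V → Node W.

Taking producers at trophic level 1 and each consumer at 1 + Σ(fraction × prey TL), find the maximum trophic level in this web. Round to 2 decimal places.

5.56

Node Q: 1 + 1 = 2
Node R: 1 + 1 = 2
Node S: 1 + (0.27×2 + 0.29×2 + 0.44×1) = 2.56
Node T: 1 + 2.56 = 3.56
Node U: 1 + (0.11×2 + 0.75×2 + 0.14×3.56) = 3.2184
Node V: 1 + 3.56 = 4.56
Node W: 1 + 4.56 = 5.56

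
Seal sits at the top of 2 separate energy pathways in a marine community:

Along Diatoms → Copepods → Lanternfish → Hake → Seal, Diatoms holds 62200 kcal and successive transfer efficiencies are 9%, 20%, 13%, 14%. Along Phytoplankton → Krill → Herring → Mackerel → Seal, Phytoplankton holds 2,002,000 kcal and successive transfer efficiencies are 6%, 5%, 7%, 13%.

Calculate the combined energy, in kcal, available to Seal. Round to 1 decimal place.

Via Diatoms: 62200 × 0.09 × 0.2 × 0.13 × 0.14 = 20.37672 kcal
Via Phytoplankton: 2002000 × 0.06 × 0.05 × 0.07 × 0.13 = 54.6546 kcal
Total at Seal: 20.37672 + 54.6546 = 75.03132 kcal

75.0 kcal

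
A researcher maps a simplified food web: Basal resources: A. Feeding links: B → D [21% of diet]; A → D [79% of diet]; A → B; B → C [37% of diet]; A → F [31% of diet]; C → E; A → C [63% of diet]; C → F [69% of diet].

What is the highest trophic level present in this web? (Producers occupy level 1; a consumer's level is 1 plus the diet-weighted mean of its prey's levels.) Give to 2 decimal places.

3.37

B: 1 + 1 = 2
C: 1 + (0.37×2 + 0.63×1) = 2.37
D: 1 + (0.79×1 + 0.21×2) = 2.21
E: 1 + 2.37 = 3.37
F: 1 + (0.69×2.37 + 0.31×1) = 2.9453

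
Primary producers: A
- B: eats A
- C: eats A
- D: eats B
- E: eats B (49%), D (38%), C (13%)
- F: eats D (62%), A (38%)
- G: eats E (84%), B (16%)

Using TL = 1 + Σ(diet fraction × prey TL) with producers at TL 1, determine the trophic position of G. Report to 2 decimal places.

B: 1 + 1 = 2
C: 1 + 1 = 2
D: 1 + 2 = 3
E: 1 + (0.49×2 + 0.38×3 + 0.13×2) = 3.38
F: 1 + (0.62×3 + 0.38×1) = 3.24
G: 1 + (0.84×3.38 + 0.16×2) = 4.1592

4.16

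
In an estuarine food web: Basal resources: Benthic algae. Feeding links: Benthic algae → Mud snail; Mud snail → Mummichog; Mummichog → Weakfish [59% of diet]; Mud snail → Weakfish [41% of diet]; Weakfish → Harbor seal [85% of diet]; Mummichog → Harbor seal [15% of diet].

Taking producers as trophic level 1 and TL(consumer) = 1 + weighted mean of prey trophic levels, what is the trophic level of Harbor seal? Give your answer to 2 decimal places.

Mud snail: 1 + 1 = 2
Mummichog: 1 + 2 = 3
Weakfish: 1 + (0.59×3 + 0.41×2) = 3.59
Harbor seal: 1 + (0.85×3.59 + 0.15×3) = 4.5015

4.50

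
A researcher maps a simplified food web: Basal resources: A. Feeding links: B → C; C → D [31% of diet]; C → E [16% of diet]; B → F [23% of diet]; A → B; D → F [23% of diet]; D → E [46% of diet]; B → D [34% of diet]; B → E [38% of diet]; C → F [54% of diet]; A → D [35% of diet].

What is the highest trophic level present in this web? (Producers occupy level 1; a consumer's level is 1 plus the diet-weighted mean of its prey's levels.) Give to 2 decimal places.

3.76

B: 1 + 1 = 2
C: 1 + 2 = 3
D: 1 + (0.31×3 + 0.35×1 + 0.34×2) = 2.96
E: 1 + (0.38×2 + 0.16×3 + 0.46×2.96) = 3.6016
F: 1 + (0.54×3 + 0.23×2.96 + 0.23×2) = 3.7608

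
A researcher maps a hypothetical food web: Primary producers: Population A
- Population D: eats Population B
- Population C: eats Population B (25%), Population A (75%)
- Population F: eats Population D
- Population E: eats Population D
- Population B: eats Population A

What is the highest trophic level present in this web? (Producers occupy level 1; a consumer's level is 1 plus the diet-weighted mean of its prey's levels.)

Population B: 1 + 1 = 2
Population C: 1 + (0.25×2 + 0.75×1) = 2.25
Population D: 1 + 2 = 3
Population E: 1 + 3 = 4
Population F: 1 + 3 = 4

4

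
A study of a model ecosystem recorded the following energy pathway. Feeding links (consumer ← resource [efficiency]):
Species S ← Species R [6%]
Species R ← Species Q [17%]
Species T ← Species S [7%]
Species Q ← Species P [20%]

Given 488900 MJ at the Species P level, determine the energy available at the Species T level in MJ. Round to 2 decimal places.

69.81 MJ

Species Q: 488900 × 0.2 = 97780 MJ
Species R: 97780 × 0.17 = 16622.6 MJ
Species S: 16622.6 × 0.06 = 997.356 MJ
Species T: 997.356 × 0.07 = 69.81492 MJ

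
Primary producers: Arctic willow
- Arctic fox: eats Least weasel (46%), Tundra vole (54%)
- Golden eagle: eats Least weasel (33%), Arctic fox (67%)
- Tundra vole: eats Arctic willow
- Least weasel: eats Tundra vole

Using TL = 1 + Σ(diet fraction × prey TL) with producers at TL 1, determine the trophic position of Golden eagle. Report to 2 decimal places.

Tundra vole: 1 + 1 = 2
Least weasel: 1 + 2 = 3
Arctic fox: 1 + (0.46×3 + 0.54×2) = 3.46
Golden eagle: 1 + (0.33×3 + 0.67×3.46) = 4.3082

4.31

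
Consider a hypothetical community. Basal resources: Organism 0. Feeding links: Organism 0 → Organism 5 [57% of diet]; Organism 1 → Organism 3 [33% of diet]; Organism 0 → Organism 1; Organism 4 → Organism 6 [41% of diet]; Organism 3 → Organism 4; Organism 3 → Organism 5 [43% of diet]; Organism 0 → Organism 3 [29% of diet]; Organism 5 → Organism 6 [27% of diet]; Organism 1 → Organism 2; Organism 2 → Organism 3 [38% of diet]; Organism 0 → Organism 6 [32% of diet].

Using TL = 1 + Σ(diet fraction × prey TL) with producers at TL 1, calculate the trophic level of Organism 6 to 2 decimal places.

3.78

Organism 1: 1 + 1 = 2
Organism 2: 1 + 2 = 3
Organism 3: 1 + (0.38×3 + 0.29×1 + 0.33×2) = 3.09
Organism 4: 1 + 3.09 = 4.09
Organism 5: 1 + (0.43×3.09 + 0.57×1) = 2.8987
Organism 6: 1 + (0.41×4.09 + 0.27×2.8987 + 0.32×1) = 3.779549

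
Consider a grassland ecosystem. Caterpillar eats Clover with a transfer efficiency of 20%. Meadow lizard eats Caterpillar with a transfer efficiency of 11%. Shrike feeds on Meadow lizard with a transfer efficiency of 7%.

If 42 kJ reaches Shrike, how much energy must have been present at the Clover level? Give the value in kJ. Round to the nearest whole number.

Cumulative transfer efficiency: 0.2 × 0.11 × 0.07 = 0.00154
Clover energy = 42 / 0.00154 = 27273 kJ

27273 kJ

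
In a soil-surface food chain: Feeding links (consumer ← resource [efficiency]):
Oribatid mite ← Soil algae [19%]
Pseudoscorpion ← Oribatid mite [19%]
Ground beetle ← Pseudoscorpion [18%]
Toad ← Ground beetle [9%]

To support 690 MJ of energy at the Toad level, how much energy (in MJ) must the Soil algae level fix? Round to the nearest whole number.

1179850 MJ

Cumulative transfer efficiency: 0.19 × 0.19 × 0.18 × 0.09 = 0.00058482
Soil algae energy = 690 / 0.00058482 = 1179850 MJ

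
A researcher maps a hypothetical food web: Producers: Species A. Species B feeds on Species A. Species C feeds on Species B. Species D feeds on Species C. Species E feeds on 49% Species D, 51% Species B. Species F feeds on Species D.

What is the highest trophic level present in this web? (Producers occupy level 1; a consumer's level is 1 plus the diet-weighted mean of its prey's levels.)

5

Species B: 1 + 1 = 2
Species C: 1 + 2 = 3
Species D: 1 + 3 = 4
Species E: 1 + (0.49×4 + 0.51×2) = 3.98
Species F: 1 + 4 = 5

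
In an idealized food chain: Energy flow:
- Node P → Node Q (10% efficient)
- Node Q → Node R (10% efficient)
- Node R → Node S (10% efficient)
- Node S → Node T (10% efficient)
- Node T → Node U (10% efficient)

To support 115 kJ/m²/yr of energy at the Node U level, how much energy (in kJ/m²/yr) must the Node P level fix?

11500000 kJ/m²/yr

Cumulative transfer efficiency: 0.1 × 0.1 × 0.1 × 0.1 × 0.1 = 0.00001
Node P energy = 115 / 0.00001 = 11500000 kJ/m²/yr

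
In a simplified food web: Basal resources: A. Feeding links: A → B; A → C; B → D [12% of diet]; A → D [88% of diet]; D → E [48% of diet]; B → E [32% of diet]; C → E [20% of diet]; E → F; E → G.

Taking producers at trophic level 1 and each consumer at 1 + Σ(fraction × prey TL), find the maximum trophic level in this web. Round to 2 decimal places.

B: 1 + 1 = 2
C: 1 + 1 = 2
D: 1 + (0.12×2 + 0.88×1) = 2.12
E: 1 + (0.48×2.12 + 0.32×2 + 0.2×2) = 3.0576
F: 1 + 3.0576 = 4.0576
G: 1 + 3.0576 = 4.0576

4.06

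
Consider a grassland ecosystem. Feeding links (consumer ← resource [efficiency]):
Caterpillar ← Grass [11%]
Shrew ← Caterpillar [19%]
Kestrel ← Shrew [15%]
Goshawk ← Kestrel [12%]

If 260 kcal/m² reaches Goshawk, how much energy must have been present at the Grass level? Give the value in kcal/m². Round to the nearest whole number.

Cumulative transfer efficiency: 0.11 × 0.19 × 0.15 × 0.12 = 0.0003762
Grass energy = 260 / 0.0003762 = 691122 kcal/m²

691122 kcal/m²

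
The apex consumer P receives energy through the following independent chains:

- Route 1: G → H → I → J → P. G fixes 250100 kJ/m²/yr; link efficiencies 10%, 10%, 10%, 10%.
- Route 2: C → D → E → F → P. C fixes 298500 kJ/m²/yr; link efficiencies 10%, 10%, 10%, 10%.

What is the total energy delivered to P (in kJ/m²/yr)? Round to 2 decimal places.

54.86 kJ/m²/yr

Route 1: 250100 × 0.1 × 0.1 × 0.1 × 0.1 = 25.01 kJ/m²/yr
Route 2: 298500 × 0.1 × 0.1 × 0.1 × 0.1 = 29.85 kJ/m²/yr
Total at P: 25.01 + 29.85 = 54.86 kJ/m²/yr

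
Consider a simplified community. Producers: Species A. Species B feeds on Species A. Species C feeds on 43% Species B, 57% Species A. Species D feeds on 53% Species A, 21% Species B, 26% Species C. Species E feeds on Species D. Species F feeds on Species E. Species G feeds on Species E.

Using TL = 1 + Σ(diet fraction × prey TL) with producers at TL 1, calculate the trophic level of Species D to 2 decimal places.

Species B: 1 + 1 = 2
Species C: 1 + (0.43×2 + 0.57×1) = 2.43
Species D: 1 + (0.53×1 + 0.21×2 + 0.26×2.43) = 2.5818
Species E: 1 + 2.5818 = 3.5818
Species F: 1 + 3.5818 = 4.5818
Species G: 1 + 3.5818 = 4.5818

2.58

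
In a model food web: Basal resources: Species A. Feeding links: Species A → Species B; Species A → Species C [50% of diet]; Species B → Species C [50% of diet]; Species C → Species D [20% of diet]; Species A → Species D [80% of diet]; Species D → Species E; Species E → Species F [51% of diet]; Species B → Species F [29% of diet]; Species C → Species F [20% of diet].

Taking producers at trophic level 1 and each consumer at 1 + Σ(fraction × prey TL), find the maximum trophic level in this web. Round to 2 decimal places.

Species B: 1 + 1 = 2
Species C: 1 + (0.5×1 + 0.5×2) = 2.5
Species D: 1 + (0.2×2.5 + 0.8×1) = 2.3
Species E: 1 + 2.3 = 3.3
Species F: 1 + (0.51×3.3 + 0.29×2 + 0.2×2.5) = 3.763

3.76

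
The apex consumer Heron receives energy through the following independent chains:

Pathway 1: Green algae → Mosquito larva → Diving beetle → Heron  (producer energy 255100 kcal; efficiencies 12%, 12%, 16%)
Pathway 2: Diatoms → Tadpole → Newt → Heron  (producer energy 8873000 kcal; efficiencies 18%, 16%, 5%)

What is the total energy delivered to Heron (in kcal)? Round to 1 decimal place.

Pathway 1: 255100 × 0.12 × 0.12 × 0.16 = 587.7504 kcal
Pathway 2: 8873000 × 0.18 × 0.16 × 0.05 = 12777.12 kcal
Total at Heron: 587.7504 + 12777.12 = 13364.8704 kcal

13364.9 kcal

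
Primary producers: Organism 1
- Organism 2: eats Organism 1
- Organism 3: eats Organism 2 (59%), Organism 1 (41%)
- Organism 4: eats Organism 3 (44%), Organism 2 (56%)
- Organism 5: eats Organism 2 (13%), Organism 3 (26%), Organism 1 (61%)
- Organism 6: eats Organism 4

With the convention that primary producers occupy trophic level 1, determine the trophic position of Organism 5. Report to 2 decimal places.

Organism 2: 1 + 1 = 2
Organism 3: 1 + (0.59×2 + 0.41×1) = 2.59
Organism 4: 1 + (0.44×2.59 + 0.56×2) = 3.2596
Organism 5: 1 + (0.13×2 + 0.26×2.59 + 0.61×1) = 2.5434
Organism 6: 1 + 3.2596 = 4.2596

2.54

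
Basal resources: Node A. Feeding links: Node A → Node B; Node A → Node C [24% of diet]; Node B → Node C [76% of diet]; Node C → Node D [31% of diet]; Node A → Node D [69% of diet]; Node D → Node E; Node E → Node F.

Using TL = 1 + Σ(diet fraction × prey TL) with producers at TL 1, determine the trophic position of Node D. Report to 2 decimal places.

Node B: 1 + 1 = 2
Node C: 1 + (0.24×1 + 0.76×2) = 2.76
Node D: 1 + (0.31×2.76 + 0.69×1) = 2.5456
Node E: 1 + 2.5456 = 3.5456
Node F: 1 + 3.5456 = 4.5456

2.55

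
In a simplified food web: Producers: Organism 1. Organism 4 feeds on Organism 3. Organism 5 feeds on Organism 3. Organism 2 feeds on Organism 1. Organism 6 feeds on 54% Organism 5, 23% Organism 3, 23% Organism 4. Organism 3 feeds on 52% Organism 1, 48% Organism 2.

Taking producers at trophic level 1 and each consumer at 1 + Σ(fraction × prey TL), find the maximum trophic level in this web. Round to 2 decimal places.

Organism 2: 1 + 1 = 2
Organism 3: 1 + (0.52×1 + 0.48×2) = 2.48
Organism 4: 1 + 2.48 = 3.48
Organism 5: 1 + 2.48 = 3.48
Organism 6: 1 + (0.54×3.48 + 0.23×2.48 + 0.23×3.48) = 4.25

4.25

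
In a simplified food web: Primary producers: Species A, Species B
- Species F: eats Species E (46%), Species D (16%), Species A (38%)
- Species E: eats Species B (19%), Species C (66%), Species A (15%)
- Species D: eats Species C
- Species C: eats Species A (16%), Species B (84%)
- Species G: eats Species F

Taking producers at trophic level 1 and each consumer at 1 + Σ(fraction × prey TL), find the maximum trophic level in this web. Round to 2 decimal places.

4.08

Species C: 1 + (0.16×1 + 0.84×1) = 2
Species D: 1 + 2 = 3
Species E: 1 + (0.19×1 + 0.66×2 + 0.15×1) = 2.66
Species F: 1 + (0.46×2.66 + 0.16×3 + 0.38×1) = 3.0836
Species G: 1 + 3.0836 = 4.0836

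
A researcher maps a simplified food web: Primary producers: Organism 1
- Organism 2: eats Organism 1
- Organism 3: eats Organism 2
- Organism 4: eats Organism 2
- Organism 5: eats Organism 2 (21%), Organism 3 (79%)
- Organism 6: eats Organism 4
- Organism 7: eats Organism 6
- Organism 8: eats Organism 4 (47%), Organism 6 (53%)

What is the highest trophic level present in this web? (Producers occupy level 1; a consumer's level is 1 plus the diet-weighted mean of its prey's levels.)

Organism 2: 1 + 1 = 2
Organism 3: 1 + 2 = 3
Organism 4: 1 + 2 = 3
Organism 5: 1 + (0.21×2 + 0.79×3) = 3.79
Organism 6: 1 + 3 = 4
Organism 7: 1 + 4 = 5
Organism 8: 1 + (0.47×3 + 0.53×4) = 4.53

5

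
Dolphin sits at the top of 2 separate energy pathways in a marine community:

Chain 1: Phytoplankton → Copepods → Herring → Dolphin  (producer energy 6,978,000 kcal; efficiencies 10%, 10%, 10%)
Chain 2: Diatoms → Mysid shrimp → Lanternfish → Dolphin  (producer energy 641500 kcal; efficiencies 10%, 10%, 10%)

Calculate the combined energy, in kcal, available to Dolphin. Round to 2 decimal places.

7619.50 kcal

Chain 1: 6978000 × 0.1 × 0.1 × 0.1 = 6978 kcal
Chain 2: 641500 × 0.1 × 0.1 × 0.1 = 641.5 kcal
Total at Dolphin: 6978 + 641.5 = 7619.5 kcal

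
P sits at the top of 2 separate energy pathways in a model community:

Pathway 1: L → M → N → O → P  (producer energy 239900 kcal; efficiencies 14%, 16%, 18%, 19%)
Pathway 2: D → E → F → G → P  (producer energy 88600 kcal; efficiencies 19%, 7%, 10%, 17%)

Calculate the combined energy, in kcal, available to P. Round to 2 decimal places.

203.82 kcal

Pathway 1: 239900 × 0.14 × 0.16 × 0.18 × 0.19 = 183.782592 kcal
Pathway 2: 88600 × 0.19 × 0.07 × 0.1 × 0.17 = 20.03246 kcal
Total at P: 183.782592 + 20.03246 = 203.815052 kcal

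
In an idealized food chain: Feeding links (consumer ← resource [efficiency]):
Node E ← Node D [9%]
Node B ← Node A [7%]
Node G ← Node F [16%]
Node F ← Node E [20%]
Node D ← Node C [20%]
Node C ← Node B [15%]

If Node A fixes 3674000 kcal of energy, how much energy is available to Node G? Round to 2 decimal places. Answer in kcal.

22.22 kcal

Node B: 3674000 × 0.07 = 257180 kcal
Node C: 257180 × 0.15 = 38577 kcal
Node D: 38577 × 0.2 = 7715.4 kcal
Node E: 7715.4 × 0.09 = 694.386 kcal
Node F: 694.386 × 0.2 = 138.8772 kcal
Node G: 138.8772 × 0.16 = 22.220352 kcal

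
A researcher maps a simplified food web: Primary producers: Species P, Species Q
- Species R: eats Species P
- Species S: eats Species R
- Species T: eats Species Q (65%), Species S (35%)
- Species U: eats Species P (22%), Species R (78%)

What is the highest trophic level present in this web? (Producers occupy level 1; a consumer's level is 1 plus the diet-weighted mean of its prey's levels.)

Species R: 1 + 1 = 2
Species S: 1 + 2 = 3
Species T: 1 + (0.65×1 + 0.35×3) = 2.7
Species U: 1 + (0.22×1 + 0.78×2) = 2.78

3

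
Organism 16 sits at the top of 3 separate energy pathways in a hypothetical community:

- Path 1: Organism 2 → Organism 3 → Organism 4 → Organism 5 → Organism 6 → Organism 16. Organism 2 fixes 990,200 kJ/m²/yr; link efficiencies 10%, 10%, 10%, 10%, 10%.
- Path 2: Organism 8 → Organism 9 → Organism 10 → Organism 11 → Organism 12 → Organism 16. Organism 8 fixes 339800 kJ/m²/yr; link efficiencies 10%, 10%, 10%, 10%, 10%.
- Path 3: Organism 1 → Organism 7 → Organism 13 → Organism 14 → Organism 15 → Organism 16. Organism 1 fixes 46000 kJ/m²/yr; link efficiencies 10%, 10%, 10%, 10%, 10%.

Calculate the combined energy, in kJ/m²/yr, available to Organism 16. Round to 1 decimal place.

Path 1: 990200 × 0.1 × 0.1 × 0.1 × 0.1 × 0.1 = 9.902 kJ/m²/yr
Path 2: 339800 × 0.1 × 0.1 × 0.1 × 0.1 × 0.1 = 3.398 kJ/m²/yr
Path 3: 46000 × 0.1 × 0.1 × 0.1 × 0.1 × 0.1 = 0.46 kJ/m²/yr
Total at Organism 16: 9.902 + 3.398 + 0.46 = 13.76 kJ/m²/yr

13.8 kJ/m²/yr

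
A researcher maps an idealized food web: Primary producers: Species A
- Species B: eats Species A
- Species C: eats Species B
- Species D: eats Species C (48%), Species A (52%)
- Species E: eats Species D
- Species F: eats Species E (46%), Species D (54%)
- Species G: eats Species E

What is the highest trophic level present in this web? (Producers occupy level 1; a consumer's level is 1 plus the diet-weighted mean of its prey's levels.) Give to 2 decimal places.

4.96

Species B: 1 + 1 = 2
Species C: 1 + 2 = 3
Species D: 1 + (0.48×3 + 0.52×1) = 2.96
Species E: 1 + 2.96 = 3.96
Species F: 1 + (0.46×3.96 + 0.54×2.96) = 4.42
Species G: 1 + 3.96 = 4.96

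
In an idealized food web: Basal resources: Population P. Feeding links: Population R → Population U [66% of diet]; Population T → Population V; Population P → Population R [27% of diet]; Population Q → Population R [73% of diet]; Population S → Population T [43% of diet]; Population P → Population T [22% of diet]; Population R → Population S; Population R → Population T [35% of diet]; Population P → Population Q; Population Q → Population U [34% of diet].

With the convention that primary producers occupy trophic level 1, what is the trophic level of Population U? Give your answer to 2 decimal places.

Population Q: 1 + 1 = 2
Population R: 1 + (0.27×1 + 0.73×2) = 2.73
Population S: 1 + 2.73 = 3.73
Population T: 1 + (0.43×3.73 + 0.22×1 + 0.35×2.73) = 3.7794
Population U: 1 + (0.66×2.73 + 0.34×2) = 3.4818
Population V: 1 + 3.7794 = 4.7794

3.48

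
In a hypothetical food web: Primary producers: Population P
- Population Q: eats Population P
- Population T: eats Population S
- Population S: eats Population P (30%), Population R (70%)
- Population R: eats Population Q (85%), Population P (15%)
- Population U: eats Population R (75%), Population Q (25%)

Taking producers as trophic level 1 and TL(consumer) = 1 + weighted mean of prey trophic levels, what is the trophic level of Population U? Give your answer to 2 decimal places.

3.64

Population Q: 1 + 1 = 2
Population R: 1 + (0.85×2 + 0.15×1) = 2.85
Population S: 1 + (0.3×1 + 0.7×2.85) = 3.295
Population T: 1 + 3.295 = 4.295
Population U: 1 + (0.75×2.85 + 0.25×2) = 3.6375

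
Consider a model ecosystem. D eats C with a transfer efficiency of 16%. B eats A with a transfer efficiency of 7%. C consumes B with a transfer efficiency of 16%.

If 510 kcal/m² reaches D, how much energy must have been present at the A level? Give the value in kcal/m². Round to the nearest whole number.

284598 kcal/m²

Cumulative transfer efficiency: 0.07 × 0.16 × 0.16 = 0.001792
A energy = 510 / 0.001792 = 284598 kcal/m²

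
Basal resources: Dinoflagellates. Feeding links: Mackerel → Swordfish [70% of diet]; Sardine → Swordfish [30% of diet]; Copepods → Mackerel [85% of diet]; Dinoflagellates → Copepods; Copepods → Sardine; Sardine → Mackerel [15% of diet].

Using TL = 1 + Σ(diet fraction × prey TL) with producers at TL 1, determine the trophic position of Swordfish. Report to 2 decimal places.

4.11

Copepods: 1 + 1 = 2
Sardine: 1 + 2 = 3
Mackerel: 1 + (0.85×2 + 0.15×3) = 3.15
Swordfish: 1 + (0.3×3 + 0.7×3.15) = 4.105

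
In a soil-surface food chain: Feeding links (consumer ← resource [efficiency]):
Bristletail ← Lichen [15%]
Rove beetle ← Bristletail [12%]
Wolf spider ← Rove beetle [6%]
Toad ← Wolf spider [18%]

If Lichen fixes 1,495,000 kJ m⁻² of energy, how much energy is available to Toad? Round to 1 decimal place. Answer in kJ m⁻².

290.6 kJ m⁻²

Bristletail: 1495000 × 0.15 = 224250 kJ m⁻²
Rove beetle: 224250 × 0.12 = 26910 kJ m⁻²
Wolf spider: 26910 × 0.06 = 1614.6 kJ m⁻²
Toad: 1614.6 × 0.18 = 290.628 kJ m⁻²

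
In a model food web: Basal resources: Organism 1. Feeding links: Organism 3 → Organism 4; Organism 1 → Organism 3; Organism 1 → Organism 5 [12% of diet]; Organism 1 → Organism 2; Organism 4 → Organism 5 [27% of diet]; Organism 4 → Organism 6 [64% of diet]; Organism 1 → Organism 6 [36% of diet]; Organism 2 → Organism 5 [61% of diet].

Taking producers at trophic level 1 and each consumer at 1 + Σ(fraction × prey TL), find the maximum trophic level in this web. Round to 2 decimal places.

Organism 2: 1 + 1 = 2
Organism 3: 1 + 1 = 2
Organism 4: 1 + 2 = 3
Organism 5: 1 + (0.27×3 + 0.12×1 + 0.61×2) = 3.15
Organism 6: 1 + (0.64×3 + 0.36×1) = 3.28

3.28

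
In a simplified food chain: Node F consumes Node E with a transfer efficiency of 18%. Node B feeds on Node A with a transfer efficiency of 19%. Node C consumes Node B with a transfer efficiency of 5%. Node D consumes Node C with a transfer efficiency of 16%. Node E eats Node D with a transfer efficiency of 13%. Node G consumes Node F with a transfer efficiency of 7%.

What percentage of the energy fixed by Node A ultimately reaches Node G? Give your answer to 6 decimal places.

Product of link efficiencies: 0.19 × 0.05 × 0.16 × 0.13 × 0.18 × 0.07 = 0.00000248976
As a percentage: 0.00000248976 × 100 = 0.000249%

0.000249%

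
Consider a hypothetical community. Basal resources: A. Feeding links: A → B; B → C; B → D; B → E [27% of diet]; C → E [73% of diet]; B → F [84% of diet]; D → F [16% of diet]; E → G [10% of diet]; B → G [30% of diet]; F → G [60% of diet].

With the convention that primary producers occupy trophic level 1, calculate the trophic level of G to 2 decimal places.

B: 1 + 1 = 2
C: 1 + 2 = 3
D: 1 + 2 = 3
E: 1 + (0.27×2 + 0.73×3) = 3.73
F: 1 + (0.84×2 + 0.16×3) = 3.16
G: 1 + (0.1×3.73 + 0.3×2 + 0.6×3.16) = 3.869

3.87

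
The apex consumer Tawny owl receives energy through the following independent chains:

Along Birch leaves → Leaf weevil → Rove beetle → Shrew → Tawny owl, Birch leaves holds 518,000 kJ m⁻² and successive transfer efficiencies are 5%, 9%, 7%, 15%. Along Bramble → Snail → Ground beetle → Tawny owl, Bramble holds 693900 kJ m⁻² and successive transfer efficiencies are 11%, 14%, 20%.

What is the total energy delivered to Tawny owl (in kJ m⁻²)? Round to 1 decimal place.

2161.7 kJ m⁻²

Via Birch leaves: 518000 × 0.05 × 0.09 × 0.07 × 0.15 = 24.4755 kJ m⁻²
Via Bramble: 693900 × 0.11 × 0.14 × 0.2 = 2137.212 kJ m⁻²
Total at Tawny owl: 24.4755 + 2137.212 = 2161.6875 kJ m⁻²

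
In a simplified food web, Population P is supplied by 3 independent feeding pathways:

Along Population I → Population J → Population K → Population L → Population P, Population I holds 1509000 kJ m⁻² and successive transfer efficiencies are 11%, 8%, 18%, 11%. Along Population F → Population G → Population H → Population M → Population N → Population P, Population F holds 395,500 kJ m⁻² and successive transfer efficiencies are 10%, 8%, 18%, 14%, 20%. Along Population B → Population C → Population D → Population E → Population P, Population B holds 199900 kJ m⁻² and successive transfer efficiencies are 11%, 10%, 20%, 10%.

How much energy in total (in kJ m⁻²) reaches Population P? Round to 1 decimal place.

Via Population I: 1509000 × 0.11 × 0.08 × 0.18 × 0.11 = 262.92816 kJ m⁻²
Via Population F: 395500 × 0.1 × 0.08 × 0.18 × 0.14 × 0.2 = 15.94656 kJ m⁻²
Via Population B: 199900 × 0.11 × 0.1 × 0.2 × 0.1 = 43.978 kJ m⁻²
Total at Population P: 262.92816 + 15.94656 + 43.978 = 322.85272 kJ m⁻²

322.9 kJ m⁻²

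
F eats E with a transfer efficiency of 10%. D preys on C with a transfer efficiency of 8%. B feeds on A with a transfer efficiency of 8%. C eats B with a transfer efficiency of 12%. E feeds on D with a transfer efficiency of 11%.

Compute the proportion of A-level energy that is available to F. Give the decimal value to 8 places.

Product of link efficiencies: 0.08 × 0.12 × 0.08 × 0.11 × 0.1 = 0.000008448

0.00000845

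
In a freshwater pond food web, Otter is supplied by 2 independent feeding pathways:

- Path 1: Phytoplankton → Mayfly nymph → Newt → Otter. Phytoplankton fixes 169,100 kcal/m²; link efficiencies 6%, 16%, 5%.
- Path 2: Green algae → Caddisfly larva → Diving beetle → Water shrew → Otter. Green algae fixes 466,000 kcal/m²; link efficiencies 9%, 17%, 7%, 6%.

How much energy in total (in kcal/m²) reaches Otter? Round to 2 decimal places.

Path 1: 169100 × 0.06 × 0.16 × 0.05 = 81.168 kcal/m²
Path 2: 466000 × 0.09 × 0.17 × 0.07 × 0.06 = 29.94516 kcal/m²
Total at Otter: 81.168 + 29.94516 = 111.11316 kcal/m²

111.11 kcal/m²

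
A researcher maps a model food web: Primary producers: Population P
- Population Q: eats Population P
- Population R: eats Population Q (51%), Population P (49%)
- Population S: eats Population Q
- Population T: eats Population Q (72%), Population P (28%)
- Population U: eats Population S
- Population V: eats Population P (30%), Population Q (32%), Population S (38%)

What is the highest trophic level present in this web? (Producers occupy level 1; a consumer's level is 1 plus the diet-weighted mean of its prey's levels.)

Population Q: 1 + 1 = 2
Population R: 1 + (0.51×2 + 0.49×1) = 2.51
Population S: 1 + 2 = 3
Population T: 1 + (0.72×2 + 0.28×1) = 2.72
Population U: 1 + 3 = 4
Population V: 1 + (0.3×1 + 0.32×2 + 0.38×3) = 3.08

4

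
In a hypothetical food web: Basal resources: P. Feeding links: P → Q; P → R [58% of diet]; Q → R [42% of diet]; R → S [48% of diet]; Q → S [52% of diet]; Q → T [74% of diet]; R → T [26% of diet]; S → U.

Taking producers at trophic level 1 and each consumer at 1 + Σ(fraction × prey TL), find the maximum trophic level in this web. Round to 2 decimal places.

Q: 1 + 1 = 2
R: 1 + (0.58×1 + 0.42×2) = 2.42
S: 1 + (0.48×2.42 + 0.52×2) = 3.2016
T: 1 + (0.74×2 + 0.26×2.42) = 3.1092
U: 1 + 3.2016 = 4.2016

4.20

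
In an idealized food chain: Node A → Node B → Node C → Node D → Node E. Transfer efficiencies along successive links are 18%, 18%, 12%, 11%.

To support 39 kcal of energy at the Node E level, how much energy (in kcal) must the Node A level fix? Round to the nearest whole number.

91190 kcal

Cumulative transfer efficiency: 0.18 × 0.18 × 0.12 × 0.11 = 0.00042768
Node A energy = 39 / 0.00042768 = 91190 kcal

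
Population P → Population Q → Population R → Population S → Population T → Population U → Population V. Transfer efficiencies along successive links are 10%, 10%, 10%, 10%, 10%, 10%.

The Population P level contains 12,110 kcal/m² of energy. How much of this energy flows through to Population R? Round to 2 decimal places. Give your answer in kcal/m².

Population Q: 12110 × 0.1 = 1211 kcal/m²
Population R: 1211 × 0.1 = 121.1 kcal/m²

121.10 kcal/m²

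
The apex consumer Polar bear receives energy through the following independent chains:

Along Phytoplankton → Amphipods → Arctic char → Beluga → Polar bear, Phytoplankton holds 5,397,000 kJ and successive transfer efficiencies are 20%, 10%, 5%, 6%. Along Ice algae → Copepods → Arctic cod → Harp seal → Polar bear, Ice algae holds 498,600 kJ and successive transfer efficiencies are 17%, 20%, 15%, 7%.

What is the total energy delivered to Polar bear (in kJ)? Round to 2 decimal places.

501.82 kJ

Via Phytoplankton: 5397000 × 0.2 × 0.1 × 0.05 × 0.06 = 323.82 kJ
Via Ice algae: 498600 × 0.17 × 0.2 × 0.15 × 0.07 = 178.0002 kJ
Total at Polar bear: 323.82 + 178.0002 = 501.8202 kJ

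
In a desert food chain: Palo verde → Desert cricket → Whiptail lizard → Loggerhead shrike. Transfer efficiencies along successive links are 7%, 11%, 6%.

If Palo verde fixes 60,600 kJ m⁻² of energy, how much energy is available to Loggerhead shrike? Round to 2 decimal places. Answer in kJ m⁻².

28.00 kJ m⁻²

Desert cricket: 60600 × 0.07 = 4242 kJ m⁻²
Whiptail lizard: 4242 × 0.11 = 466.62 kJ m⁻²
Loggerhead shrike: 466.62 × 0.06 = 27.9972 kJ m⁻²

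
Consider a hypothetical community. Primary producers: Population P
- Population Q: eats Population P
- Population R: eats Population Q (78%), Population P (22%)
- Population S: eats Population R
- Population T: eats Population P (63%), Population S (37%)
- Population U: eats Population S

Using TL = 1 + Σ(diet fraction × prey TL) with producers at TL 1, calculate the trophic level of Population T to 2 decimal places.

3.03

Population Q: 1 + 1 = 2
Population R: 1 + (0.78×2 + 0.22×1) = 2.78
Population S: 1 + 2.78 = 3.78
Population T: 1 + (0.63×1 + 0.37×3.78) = 3.0286
Population U: 1 + 3.78 = 4.78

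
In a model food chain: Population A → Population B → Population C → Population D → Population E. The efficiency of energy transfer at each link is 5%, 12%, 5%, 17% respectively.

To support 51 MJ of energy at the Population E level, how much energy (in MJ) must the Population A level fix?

1000000 MJ

Cumulative transfer efficiency: 0.05 × 0.12 × 0.05 × 0.17 = 0.000051
Population A energy = 51 / 0.000051 = 1000000 MJ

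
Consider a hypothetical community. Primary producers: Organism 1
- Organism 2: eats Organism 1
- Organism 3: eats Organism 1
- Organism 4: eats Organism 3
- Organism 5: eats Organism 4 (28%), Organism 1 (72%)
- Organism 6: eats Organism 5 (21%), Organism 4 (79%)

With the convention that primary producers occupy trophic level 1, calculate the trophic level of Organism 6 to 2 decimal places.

3.91

Organism 2: 1 + 1 = 2
Organism 3: 1 + 1 = 2
Organism 4: 1 + 2 = 3
Organism 5: 1 + (0.28×3 + 0.72×1) = 2.56
Organism 6: 1 + (0.21×2.56 + 0.79×3) = 3.9076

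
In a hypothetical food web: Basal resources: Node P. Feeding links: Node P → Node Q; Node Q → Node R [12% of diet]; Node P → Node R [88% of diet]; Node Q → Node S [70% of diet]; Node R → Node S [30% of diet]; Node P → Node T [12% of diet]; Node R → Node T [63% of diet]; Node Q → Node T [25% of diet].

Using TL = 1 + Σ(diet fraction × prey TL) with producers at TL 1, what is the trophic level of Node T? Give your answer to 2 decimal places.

Node Q: 1 + 1 = 2
Node R: 1 + (0.12×2 + 0.88×1) = 2.12
Node S: 1 + (0.7×2 + 0.3×2.12) = 3.036
Node T: 1 + (0.12×1 + 0.63×2.12 + 0.25×2) = 2.9556

2.96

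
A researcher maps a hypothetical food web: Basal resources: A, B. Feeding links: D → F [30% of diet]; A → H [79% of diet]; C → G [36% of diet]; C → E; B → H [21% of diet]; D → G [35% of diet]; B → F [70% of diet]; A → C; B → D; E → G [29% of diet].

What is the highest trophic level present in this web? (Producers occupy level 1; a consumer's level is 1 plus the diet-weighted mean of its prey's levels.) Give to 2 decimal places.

C: 1 + 1 = 2
D: 1 + 1 = 2
E: 1 + 2 = 3
F: 1 + (0.7×1 + 0.3×2) = 2.3
G: 1 + (0.29×3 + 0.35×2 + 0.36×2) = 3.29
H: 1 + (0.21×1 + 0.79×1) = 2

3.29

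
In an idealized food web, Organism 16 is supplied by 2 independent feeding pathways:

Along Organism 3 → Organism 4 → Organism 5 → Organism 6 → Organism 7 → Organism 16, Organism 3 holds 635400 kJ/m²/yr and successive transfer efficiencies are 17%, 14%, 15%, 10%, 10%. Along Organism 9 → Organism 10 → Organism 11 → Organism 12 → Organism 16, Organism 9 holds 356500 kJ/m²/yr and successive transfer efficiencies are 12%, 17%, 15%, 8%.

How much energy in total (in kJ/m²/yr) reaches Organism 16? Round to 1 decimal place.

Via Organism 3: 635400 × 0.17 × 0.14 × 0.15 × 0.1 × 0.1 = 22.68378 kJ/m²/yr
Via Organism 9: 356500 × 0.12 × 0.17 × 0.15 × 0.08 = 87.2712 kJ/m²/yr
Total at Organism 16: 22.68378 + 87.2712 = 109.95498 kJ/m²/yr

110.0 kJ/m²/yr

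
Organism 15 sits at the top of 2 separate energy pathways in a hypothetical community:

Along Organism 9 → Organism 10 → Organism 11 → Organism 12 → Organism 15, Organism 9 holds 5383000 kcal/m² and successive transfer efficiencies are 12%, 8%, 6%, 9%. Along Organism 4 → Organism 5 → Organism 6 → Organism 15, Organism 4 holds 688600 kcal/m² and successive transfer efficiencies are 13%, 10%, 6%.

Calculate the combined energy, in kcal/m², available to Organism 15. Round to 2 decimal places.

816.16 kcal/m²

Via Organism 9: 5383000 × 0.12 × 0.08 × 0.06 × 0.09 = 279.05472 kcal/m²
Via Organism 4: 688600 × 0.13 × 0.1 × 0.06 = 537.108 kcal/m²
Total at Organism 15: 279.05472 + 537.108 = 816.16272 kcal/m²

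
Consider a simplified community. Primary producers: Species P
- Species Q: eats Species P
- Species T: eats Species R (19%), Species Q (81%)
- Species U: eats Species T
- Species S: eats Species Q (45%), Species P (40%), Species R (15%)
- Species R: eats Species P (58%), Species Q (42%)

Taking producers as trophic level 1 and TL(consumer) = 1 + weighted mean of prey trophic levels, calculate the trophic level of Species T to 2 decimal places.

Species Q: 1 + 1 = 2
Species R: 1 + (0.58×1 + 0.42×2) = 2.42
Species S: 1 + (0.45×2 + 0.4×1 + 0.15×2.42) = 2.663
Species T: 1 + (0.19×2.42 + 0.81×2) = 3.0798
Species U: 1 + 3.0798 = 4.0798

3.08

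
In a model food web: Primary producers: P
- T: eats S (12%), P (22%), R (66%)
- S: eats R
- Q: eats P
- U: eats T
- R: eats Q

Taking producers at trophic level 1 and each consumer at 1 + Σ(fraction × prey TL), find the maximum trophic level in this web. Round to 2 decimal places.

4.68

Q: 1 + 1 = 2
R: 1 + 2 = 3
S: 1 + 3 = 4
T: 1 + (0.12×4 + 0.22×1 + 0.66×3) = 3.68
U: 1 + 3.68 = 4.68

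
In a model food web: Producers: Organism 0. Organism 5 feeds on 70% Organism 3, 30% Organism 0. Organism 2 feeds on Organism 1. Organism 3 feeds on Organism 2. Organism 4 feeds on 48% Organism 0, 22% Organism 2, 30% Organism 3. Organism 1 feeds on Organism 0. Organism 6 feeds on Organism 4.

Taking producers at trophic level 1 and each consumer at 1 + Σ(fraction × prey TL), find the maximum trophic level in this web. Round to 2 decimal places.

4.34

Organism 1: 1 + 1 = 2
Organism 2: 1 + 2 = 3
Organism 3: 1 + 3 = 4
Organism 4: 1 + (0.48×1 + 0.22×3 + 0.3×4) = 3.34
Organism 5: 1 + (0.7×4 + 0.3×1) = 4.1
Organism 6: 1 + 3.34 = 4.34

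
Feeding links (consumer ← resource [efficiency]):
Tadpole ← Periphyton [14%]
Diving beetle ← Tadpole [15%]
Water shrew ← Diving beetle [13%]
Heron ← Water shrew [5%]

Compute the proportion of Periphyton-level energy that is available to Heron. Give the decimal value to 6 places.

Product of link efficiencies: 0.14 × 0.15 × 0.13 × 0.05 = 0.0001365

0.000137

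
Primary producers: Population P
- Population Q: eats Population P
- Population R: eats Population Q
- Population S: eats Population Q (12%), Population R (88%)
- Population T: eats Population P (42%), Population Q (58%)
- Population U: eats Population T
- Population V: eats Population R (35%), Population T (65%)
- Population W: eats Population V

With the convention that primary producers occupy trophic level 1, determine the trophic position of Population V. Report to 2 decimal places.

3.73

Population Q: 1 + 1 = 2
Population R: 1 + 2 = 3
Population S: 1 + (0.12×2 + 0.88×3) = 3.88
Population T: 1 + (0.42×1 + 0.58×2) = 2.58
Population U: 1 + 2.58 = 3.58
Population V: 1 + (0.35×3 + 0.65×2.58) = 3.727
Population W: 1 + 3.727 = 4.727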